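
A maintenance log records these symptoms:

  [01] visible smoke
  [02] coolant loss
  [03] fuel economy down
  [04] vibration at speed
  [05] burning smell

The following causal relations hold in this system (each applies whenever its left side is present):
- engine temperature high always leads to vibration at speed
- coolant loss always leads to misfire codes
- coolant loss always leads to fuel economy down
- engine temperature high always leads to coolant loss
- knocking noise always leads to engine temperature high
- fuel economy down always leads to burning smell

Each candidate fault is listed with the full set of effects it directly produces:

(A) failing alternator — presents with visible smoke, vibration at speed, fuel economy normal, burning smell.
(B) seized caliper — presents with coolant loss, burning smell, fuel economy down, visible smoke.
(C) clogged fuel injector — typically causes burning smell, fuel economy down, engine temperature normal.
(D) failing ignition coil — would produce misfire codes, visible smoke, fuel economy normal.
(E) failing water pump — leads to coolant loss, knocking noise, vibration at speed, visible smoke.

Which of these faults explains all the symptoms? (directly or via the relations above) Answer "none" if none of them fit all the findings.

E

For each candidate, compare predicted effects to what was observed:
(A) failing alternator — visible smoke match; coolant loss miss; fuel economy down miss; vibration at speed match; burning smell match
(B) seized caliper — visible smoke match; coolant loss match; fuel economy down match; vibration at speed miss; burning smell match
(C) clogged fuel injector — does not account for visible smoke, coolant loss, vibration at speed
(D) failing ignition coil — visible smoke match; coolant loss miss; fuel economy down miss; vibration at speed miss; burning smell miss
(E) failing water pump — visible smoke match; coolant loss match; fuel economy down match (by coolant loss → fuel economy down); vibration at speed match; burning smell match (by coolant loss → fuel economy down → burning smell)
Only (E) is consistent with every observation.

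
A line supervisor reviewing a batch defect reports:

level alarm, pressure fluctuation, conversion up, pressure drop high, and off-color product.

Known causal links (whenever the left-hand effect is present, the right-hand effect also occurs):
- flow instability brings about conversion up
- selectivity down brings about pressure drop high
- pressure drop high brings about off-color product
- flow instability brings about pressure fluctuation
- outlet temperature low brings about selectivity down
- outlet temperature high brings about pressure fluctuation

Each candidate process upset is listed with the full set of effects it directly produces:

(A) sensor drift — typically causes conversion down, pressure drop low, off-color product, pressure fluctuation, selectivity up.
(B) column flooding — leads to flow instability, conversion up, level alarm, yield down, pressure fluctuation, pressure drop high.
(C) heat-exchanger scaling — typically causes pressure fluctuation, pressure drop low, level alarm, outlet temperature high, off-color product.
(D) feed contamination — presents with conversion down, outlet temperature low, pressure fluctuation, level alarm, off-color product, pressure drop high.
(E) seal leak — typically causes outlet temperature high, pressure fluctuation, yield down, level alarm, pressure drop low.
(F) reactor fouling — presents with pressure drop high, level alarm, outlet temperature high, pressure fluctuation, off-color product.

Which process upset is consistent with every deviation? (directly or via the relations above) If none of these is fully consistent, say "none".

B

Testing each hypothesis:
(A) sensor drift — fails on level alarm, conversion up, pressure drop high (predicts conversion down, not conversion up; predicts pressure drop low, not pressure drop high)
(B) column flooding — level alarm +; pressure fluctuation +; conversion up +; pressure drop high +; off-color product + (by pressure drop high → off-color product)
(C) heat-exchanger scaling — level alarm +; pressure fluctuation +; conversion up -; pressure drop high -; off-color product +
(D) feed contamination — level alarm +; pressure fluctuation +; conversion up -; pressure drop high +; off-color product +
(E) seal leak — fails on conversion up, pressure drop high, off-color product (predicts pressure drop low, not pressure drop high)
(F) reactor fouling — level alarm +; pressure fluctuation +; conversion up -; pressure drop high +; off-color product +
(B) alone accounts for all the evidence.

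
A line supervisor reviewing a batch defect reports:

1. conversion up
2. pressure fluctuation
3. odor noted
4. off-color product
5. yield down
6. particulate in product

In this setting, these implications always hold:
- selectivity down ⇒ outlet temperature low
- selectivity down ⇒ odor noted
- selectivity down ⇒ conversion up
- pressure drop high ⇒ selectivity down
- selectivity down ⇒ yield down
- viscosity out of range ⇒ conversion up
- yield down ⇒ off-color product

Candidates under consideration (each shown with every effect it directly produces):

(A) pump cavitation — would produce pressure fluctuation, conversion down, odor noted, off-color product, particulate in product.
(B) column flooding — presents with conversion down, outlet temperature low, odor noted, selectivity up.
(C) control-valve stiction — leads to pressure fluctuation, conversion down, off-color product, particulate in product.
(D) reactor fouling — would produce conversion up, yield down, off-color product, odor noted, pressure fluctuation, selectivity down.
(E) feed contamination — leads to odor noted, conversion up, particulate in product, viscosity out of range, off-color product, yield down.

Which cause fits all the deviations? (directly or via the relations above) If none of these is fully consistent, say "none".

none

Per-candidate check:
(A) pump cavitation — fails on conversion up, yield down (predicts conversion down, not conversion up)
(B) column flooding — conversion up -; pressure fluctuation -; odor noted +; off-color product -; yield down -; particulate in product -
(C) control-valve stiction — conversion up -; pressure fluctuation +; odor noted -; off-color product +; yield down -; particulate in product +
(D) reactor fouling — conversion up +; pressure fluctuation +; odor noted +; off-color product +; yield down +; particulate in product -
(E) feed contamination — does not account for pressure fluctuation
Every candidate fails on at least one observation.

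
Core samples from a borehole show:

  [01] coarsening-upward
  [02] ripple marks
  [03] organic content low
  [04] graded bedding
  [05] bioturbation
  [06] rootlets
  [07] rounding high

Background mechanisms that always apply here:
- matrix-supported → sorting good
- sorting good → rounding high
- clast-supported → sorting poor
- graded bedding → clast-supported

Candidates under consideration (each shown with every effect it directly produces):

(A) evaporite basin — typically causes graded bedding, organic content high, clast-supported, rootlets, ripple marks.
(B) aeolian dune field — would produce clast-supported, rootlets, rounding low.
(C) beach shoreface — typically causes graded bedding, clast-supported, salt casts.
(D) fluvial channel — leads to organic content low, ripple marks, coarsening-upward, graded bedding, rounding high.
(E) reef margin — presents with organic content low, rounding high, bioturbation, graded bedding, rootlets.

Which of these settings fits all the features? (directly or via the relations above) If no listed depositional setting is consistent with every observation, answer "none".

For each candidate, compare predicted effects to what was observed:
(A) evaporite basin — coarsening-upward ✗; ripple marks ✓; organic content low ✗; graded bedding ✓; bioturbation ✗; rootlets ✓; rounding high ✗
(B) aeolian dune field — coarsening-upward ✗; ripple marks ✗; organic content low ✗; graded bedding ✗; bioturbation ✗; rootlets ✓; rounding high ✗
(C) beach shoreface — does not account for coarsening-upward, ripple marks, organic content low, bioturbation, rootlets, rounding high
(D) fluvial channel — does not account for bioturbation, rootlets
(E) reef margin — does not account for coarsening-upward, ripple marks
None of the listed candidates fits everything.

none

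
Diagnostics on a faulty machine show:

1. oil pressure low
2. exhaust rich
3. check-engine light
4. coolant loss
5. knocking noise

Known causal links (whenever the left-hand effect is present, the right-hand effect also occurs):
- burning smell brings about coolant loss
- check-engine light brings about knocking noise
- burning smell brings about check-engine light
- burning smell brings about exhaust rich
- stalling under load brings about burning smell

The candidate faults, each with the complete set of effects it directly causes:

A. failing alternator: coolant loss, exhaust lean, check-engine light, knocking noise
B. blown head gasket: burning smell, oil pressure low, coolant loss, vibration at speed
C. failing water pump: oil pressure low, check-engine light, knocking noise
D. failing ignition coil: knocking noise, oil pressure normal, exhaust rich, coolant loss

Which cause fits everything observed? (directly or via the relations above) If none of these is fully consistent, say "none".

B

Per-candidate check:
(A) failing alternator — oil pressure low ✗; exhaust rich ✗; check-engine light ✓; coolant loss ✓; knocking noise ✓
(B) blown head gasket — oil pressure low ✓; exhaust rich ✓ (by burning smell → exhaust rich); check-engine light ✓ (by burning smell → check-engine light); coolant loss ✓; knocking noise ✓ (by burning smell → check-engine light → knocking noise)
(C) failing water pump — oil pressure low ✓; exhaust rich ✗; check-engine light ✓; coolant loss ✗; knocking noise ✓
(D) failing ignition coil — fails on oil pressure low, check-engine light (predicts oil pressure normal, not oil pressure low)
(B) alone accounts for all the evidence.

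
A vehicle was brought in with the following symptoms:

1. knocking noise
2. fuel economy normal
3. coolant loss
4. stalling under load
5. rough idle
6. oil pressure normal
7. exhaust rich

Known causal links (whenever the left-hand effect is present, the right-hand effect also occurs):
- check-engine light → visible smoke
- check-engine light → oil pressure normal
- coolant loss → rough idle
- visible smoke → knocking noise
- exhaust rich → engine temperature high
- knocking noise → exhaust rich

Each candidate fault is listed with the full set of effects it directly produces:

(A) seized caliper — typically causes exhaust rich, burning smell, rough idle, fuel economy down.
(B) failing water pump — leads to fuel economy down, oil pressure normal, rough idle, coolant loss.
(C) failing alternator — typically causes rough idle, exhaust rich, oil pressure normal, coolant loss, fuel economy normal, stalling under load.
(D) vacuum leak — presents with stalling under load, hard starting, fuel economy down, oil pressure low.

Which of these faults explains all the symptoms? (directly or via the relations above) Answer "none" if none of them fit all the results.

none

Checking each candidate against the observations:
(A) seized caliper — fails on knocking noise, fuel economy normal, coolant loss, stalling under load, oil pressure normal (predicts fuel economy down, not fuel economy normal)
(B) failing water pump — fails on knocking noise, fuel economy normal, stalling under load, exhaust rich (predicts fuel economy down, not fuel economy normal)
(C) failing alternator — does not account for knocking noise
(D) vacuum leak — knocking noise NO; fuel economy normal NO; coolant loss NO; stalling under load yes; rough idle NO; oil pressure normal NO; exhaust rich NO
No candidate is consistent with all observations.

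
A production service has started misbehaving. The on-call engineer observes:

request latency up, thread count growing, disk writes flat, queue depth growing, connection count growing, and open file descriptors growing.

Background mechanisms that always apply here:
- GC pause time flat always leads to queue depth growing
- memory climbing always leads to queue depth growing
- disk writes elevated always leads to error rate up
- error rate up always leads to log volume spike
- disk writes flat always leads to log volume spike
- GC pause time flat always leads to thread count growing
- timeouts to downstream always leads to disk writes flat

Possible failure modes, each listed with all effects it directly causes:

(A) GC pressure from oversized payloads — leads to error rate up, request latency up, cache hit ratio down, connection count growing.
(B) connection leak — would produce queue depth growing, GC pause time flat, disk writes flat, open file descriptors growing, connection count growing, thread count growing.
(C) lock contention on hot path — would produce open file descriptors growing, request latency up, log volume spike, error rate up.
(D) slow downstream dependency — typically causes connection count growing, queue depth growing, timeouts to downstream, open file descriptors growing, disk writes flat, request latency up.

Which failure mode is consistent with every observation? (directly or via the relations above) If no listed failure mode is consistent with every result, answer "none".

none

Checking each candidate against the observations:
(A) GC pressure from oversized payloads — does not account for thread count growing, disk writes flat, queue depth growing, open file descriptors growing
(B) connection leak — request latency up ✗; thread count growing ✓; disk writes flat ✓; queue depth growing ✓; connection count growing ✓; open file descriptors growing ✓
(C) lock contention on hot path — does not account for thread count growing, disk writes flat, queue depth growing, connection count growing
(D) slow downstream dependency — request latency up ✓; thread count growing ✗; disk writes flat ✓; queue depth growing ✓; connection count growing ✓; open file descriptors growing ✓
No candidate is consistent with all observations.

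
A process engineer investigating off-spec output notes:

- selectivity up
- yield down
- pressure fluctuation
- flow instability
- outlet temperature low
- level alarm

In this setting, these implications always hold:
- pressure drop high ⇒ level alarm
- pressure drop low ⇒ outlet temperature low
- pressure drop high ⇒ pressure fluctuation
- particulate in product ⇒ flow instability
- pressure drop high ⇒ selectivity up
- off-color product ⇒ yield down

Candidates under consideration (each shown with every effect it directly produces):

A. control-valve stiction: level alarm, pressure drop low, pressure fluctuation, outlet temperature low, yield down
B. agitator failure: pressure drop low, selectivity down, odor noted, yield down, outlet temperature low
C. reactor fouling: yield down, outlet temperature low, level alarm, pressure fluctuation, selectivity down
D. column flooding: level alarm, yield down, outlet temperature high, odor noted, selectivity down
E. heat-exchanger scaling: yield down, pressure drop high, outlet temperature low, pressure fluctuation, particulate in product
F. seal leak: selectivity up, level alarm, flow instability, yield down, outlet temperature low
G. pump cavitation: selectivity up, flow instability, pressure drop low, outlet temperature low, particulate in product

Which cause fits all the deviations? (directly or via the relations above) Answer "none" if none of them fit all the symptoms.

E

For each candidate, compare predicted effects to what was observed:
(A) control-valve stiction — selectivity up ✗; yield down ✓; pressure fluctuation ✓; flow instability ✗; outlet temperature low ✓; level alarm ✓
(B) agitator failure — fails on selectivity up, pressure fluctuation, flow instability, level alarm (predicts selectivity down, not selectivity up)
(C) reactor fouling — selectivity up ✗; yield down ✓; pressure fluctuation ✓; flow instability ✗; outlet temperature low ✓; level alarm ✓
(D) column flooding — selectivity up ✗; yield down ✓; pressure fluctuation ✗; flow instability ✗; outlet temperature low ✗; level alarm ✓
(E) heat-exchanger scaling — accounts for every observation (selectivity up by pressure drop high → selectivity up)
(F) seal leak — selectivity up ✓; yield down ✓; pressure fluctuation ✗; flow instability ✓; outlet temperature low ✓; level alarm ✓
(G) pump cavitation — does not account for yield down, pressure fluctuation, level alarm
Only (E) is consistent with every observation.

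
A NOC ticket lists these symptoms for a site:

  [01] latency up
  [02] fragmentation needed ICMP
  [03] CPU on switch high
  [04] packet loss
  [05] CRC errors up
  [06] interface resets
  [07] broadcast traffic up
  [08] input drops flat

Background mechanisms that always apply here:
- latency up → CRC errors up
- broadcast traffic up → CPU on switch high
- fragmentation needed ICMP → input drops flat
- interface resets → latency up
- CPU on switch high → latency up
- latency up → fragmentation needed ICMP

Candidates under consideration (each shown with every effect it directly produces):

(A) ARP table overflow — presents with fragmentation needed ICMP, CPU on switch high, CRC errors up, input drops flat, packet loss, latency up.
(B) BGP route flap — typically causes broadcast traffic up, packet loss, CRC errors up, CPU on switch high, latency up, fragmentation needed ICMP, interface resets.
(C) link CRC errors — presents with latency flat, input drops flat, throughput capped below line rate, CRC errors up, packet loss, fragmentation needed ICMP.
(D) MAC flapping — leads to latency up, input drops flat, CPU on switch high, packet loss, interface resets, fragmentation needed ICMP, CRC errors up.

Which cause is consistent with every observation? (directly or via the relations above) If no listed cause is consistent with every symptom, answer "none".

B

For each candidate, compare predicted effects to what was observed:
(A) ARP table overflow — latency up yes; fragmentation needed ICMP yes; CPU on switch high yes; packet loss yes; CRC errors up yes; interface resets NO; broadcast traffic up NO; input drops flat yes
(B) BGP route flap — latency up yes; fragmentation needed ICMP yes; CPU on switch high yes; packet loss yes; CRC errors up yes; interface resets yes; broadcast traffic up yes; input drops flat yes (through fragmentation needed ICMP → input drops flat)
(C) link CRC errors — latency up NO; fragmentation needed ICMP yes; CPU on switch high NO; packet loss yes; CRC errors up yes; interface resets NO; broadcast traffic up NO; input drops flat yes
(D) MAC flapping — latency up yes; fragmentation needed ICMP yes; CPU on switch high yes; packet loss yes; CRC errors up yes; interface resets yes; broadcast traffic up NO; input drops flat yes
(B) is the only candidate with no mismatches.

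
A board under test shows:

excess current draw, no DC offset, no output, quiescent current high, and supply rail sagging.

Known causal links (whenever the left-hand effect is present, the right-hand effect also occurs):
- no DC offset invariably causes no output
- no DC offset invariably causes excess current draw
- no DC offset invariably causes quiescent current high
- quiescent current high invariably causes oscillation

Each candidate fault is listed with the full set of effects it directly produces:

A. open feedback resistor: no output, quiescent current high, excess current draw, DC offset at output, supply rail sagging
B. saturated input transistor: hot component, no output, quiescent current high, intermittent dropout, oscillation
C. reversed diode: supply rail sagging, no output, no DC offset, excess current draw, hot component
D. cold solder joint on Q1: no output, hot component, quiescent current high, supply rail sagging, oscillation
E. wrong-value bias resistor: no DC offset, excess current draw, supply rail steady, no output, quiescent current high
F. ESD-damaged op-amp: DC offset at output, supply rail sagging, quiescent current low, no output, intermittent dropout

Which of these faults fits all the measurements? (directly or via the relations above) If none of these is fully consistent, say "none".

C

For each candidate, compare predicted effects to what was observed:
(A) open feedback resistor — fails on no DC offset (predicts DC offset at output, not no DC offset)
(B) saturated input transistor — does not account for excess current draw, no DC offset, supply rail sagging
(C) reversed diode — accounts for every observation (quiescent current high by no DC offset → quiescent current high)
(D) cold solder joint on Q1 — does not account for excess current draw, no DC offset
(E) wrong-value bias resistor — excess current draw ✓; no DC offset ✓; no output ✓; quiescent current high ✓; supply rail sagging ✗
(F) ESD-damaged op-amp — fails on excess current draw, no DC offset, quiescent current high (predicts DC offset at output, not no DC offset; predicts quiescent current low, not quiescent current high)
(C) is the only candidate with no mismatches.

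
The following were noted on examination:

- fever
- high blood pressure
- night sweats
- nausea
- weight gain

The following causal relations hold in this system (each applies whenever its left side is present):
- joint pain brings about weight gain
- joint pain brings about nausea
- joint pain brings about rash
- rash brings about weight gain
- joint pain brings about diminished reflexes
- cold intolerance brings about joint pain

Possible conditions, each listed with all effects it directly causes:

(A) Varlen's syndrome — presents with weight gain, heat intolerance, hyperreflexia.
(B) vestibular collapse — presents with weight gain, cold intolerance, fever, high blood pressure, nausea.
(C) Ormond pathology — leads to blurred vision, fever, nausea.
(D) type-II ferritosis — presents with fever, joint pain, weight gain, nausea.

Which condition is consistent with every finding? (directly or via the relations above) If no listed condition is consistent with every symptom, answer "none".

none

Testing each hypothesis:
(A) Varlen's syndrome — does not account for fever, high blood pressure, night sweats, nausea
(B) vestibular collapse — fever match; high blood pressure match; night sweats miss; nausea match; weight gain match
(C) Ormond pathology — fever match; high blood pressure miss; night sweats miss; nausea match; weight gain miss
(D) type-II ferritosis — does not account for high blood pressure, night sweats
No candidate is consistent with all observations.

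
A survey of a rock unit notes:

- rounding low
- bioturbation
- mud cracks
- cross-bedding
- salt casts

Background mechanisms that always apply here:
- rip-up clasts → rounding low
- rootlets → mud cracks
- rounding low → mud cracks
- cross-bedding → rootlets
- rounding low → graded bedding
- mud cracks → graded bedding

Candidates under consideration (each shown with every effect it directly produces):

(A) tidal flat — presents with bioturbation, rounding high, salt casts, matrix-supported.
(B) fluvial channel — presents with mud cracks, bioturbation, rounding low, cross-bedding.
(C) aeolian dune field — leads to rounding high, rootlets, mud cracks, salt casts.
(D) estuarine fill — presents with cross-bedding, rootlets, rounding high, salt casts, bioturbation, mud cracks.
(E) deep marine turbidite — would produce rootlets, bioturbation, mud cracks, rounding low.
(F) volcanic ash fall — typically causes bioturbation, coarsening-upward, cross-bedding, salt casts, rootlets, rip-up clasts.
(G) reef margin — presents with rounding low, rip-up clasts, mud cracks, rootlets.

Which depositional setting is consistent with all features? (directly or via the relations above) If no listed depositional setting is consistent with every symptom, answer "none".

Checking each candidate against the observations:
(A) tidal flat — rounding low -; bioturbation +; mud cracks -; cross-bedding -; salt casts +
(B) fluvial channel — rounding low +; bioturbation +; mud cracks +; cross-bedding +; salt casts -
(C) aeolian dune field — fails on rounding low, bioturbation, cross-bedding (predicts rounding high, not rounding low)
(D) estuarine fill — rounding low -; bioturbation +; mud cracks +; cross-bedding +; salt casts +
(E) deep marine turbidite — does not account for cross-bedding, salt casts
(F) volcanic ash fall — accounts for every observation (rounding low via rip-up clasts → rounding low)
(G) reef margin — rounding low +; bioturbation -; mud cracks +; cross-bedding -; salt casts -
(F) alone accounts for all the evidence.

F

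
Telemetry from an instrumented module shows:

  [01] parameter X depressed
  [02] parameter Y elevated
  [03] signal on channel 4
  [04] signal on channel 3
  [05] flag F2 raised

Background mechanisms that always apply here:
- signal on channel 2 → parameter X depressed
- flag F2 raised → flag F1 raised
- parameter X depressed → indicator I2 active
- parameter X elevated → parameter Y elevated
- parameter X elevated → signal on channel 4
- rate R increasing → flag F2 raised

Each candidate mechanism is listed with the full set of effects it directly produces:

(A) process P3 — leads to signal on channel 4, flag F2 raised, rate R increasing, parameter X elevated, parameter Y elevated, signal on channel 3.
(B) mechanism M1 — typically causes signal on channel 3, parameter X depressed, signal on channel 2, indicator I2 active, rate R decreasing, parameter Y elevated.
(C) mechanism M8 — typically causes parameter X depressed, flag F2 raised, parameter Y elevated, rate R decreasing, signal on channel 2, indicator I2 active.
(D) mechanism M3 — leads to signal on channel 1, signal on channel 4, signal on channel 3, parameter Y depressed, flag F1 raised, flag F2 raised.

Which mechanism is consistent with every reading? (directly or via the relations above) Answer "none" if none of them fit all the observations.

Testing each hypothesis:
(A) process P3 — fails on parameter X depressed (predicts parameter X elevated, not parameter X depressed)
(B) mechanism M1 — parameter X depressed ✓; parameter Y elevated ✓; signal on channel 4 ✗; signal on channel 3 ✓; flag F2 raised ✗
(C) mechanism M8 — does not account for signal on channel 4, signal on channel 3
(D) mechanism M3 — fails on parameter X depressed, parameter Y elevated (predicts parameter Y depressed, not parameter Y elevated)
No candidate is consistent with all observations.

none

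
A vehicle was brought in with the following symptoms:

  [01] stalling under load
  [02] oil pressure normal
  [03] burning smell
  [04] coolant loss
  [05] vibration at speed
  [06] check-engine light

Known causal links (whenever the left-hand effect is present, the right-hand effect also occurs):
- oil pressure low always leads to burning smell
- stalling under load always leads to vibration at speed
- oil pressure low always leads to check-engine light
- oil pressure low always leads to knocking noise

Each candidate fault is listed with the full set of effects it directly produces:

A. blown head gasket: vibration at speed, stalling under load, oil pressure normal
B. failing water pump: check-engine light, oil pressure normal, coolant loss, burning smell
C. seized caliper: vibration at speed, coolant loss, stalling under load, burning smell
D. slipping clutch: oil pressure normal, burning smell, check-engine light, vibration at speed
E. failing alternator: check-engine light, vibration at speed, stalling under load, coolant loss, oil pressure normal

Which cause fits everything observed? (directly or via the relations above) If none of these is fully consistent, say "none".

none

Checking each candidate against the observations:
(A) blown head gasket — does not account for burning smell, coolant loss, check-engine light
(B) failing water pump — does not account for stalling under load, vibration at speed
(C) seized caliper — stalling under load +; oil pressure normal -; burning smell +; coolant loss +; vibration at speed +; check-engine light -
(D) slipping clutch — stalling under load -; oil pressure normal +; burning smell +; coolant loss -; vibration at speed +; check-engine light +
(E) failing alternator — does not account for burning smell
Every candidate fails on at least one observation.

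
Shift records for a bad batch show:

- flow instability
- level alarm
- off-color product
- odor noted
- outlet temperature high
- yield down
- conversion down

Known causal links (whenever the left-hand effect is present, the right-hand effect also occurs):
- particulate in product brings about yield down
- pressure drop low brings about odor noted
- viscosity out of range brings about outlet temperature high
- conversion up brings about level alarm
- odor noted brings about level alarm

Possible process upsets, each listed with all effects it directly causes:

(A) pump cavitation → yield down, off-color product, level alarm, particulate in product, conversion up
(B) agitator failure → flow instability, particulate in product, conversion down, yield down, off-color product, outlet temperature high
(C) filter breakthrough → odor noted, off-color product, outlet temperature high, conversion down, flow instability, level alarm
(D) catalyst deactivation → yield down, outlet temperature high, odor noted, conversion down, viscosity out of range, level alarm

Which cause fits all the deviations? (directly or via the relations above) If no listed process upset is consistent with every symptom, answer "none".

Checking each candidate against the observations:
(A) pump cavitation — fails on flow instability, odor noted, outlet temperature high, conversion down (predicts conversion up, not conversion down)
(B) agitator failure — does not account for level alarm, odor noted
(C) filter breakthrough — does not account for yield down
(D) catalyst deactivation — flow instability ✗; level alarm ✓; off-color product ✗; odor noted ✓; outlet temperature high ✓; yield down ✓; conversion down ✓
No candidate is consistent with all observations.

none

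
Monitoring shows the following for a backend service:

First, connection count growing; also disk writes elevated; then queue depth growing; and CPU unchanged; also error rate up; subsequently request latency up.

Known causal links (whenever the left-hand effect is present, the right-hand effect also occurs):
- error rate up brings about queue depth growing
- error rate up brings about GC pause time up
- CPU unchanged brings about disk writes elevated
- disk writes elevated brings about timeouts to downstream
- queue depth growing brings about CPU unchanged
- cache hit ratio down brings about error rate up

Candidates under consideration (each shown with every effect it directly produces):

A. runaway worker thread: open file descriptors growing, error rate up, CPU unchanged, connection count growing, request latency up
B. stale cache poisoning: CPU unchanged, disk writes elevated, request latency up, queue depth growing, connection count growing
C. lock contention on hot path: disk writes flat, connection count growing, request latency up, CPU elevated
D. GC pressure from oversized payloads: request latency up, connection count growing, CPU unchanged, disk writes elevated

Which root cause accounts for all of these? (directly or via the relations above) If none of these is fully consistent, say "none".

Testing each hypothesis:
(A) runaway worker thread — connection count growing +; disk writes elevated + (by CPU unchanged → disk writes elevated); queue depth growing + (by error rate up → queue depth growing); CPU unchanged +; error rate up +; request latency up +
(B) stale cache poisoning — does not account for error rate up
(C) lock contention on hot path — connection count growing +; disk writes elevated -; queue depth growing -; CPU unchanged -; error rate up -; request latency up +
(D) GC pressure from oversized payloads — connection count growing +; disk writes elevated +; queue depth growing -; CPU unchanged +; error rate up -; request latency up +
(A) alone accounts for all the evidence.

A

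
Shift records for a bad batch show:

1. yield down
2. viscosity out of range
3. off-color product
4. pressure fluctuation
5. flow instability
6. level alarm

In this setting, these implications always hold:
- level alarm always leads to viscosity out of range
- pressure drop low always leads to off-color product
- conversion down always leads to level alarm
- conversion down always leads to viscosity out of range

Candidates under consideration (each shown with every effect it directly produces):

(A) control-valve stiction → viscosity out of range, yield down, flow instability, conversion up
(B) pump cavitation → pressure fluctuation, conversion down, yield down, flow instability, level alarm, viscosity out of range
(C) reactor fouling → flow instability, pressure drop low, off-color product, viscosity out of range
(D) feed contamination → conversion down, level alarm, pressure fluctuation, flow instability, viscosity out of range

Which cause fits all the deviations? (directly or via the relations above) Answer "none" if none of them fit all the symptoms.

Per-candidate check:
(A) control-valve stiction — does not account for off-color product, pressure fluctuation, level alarm
(B) pump cavitation — yield down yes; viscosity out of range yes; off-color product NO; pressure fluctuation yes; flow instability yes; level alarm yes
(C) reactor fouling — does not account for yield down, pressure fluctuation, level alarm
(D) feed contamination — yield down NO; viscosity out of range yes; off-color product NO; pressure fluctuation yes; flow instability yes; level alarm yes
No candidate is consistent with all observations.

none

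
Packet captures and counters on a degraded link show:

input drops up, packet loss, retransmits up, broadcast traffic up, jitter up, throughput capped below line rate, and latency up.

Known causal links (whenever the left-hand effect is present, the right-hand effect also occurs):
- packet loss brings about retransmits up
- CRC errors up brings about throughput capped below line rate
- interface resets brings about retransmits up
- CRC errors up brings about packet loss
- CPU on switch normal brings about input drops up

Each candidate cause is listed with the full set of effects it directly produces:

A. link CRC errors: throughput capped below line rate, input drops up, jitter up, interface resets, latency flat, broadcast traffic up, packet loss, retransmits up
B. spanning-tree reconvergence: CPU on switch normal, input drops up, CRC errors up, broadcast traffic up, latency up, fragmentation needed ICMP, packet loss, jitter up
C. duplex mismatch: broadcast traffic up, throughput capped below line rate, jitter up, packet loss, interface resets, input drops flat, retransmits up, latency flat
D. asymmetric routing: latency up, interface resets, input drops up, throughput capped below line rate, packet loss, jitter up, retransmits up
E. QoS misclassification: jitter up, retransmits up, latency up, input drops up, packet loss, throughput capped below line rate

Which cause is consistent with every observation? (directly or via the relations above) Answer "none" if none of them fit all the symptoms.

B

Checking each candidate against the observations:
(A) link CRC errors — fails on latency up (predicts latency flat, not latency up)
(B) spanning-tree reconvergence — input drops up ✓; packet loss ✓; retransmits up ✓ (through packet loss → retransmits up); broadcast traffic up ✓; jitter up ✓; throughput capped below line rate ✓ (through CRC errors up → throughput capped below line rate); latency up ✓
(C) duplex mismatch — fails on input drops up, latency up (predicts input drops flat, not input drops up; predicts latency flat, not latency up)
(D) asymmetric routing — input drops up ✓; packet loss ✓; retransmits up ✓; broadcast traffic up ✗; jitter up ✓; throughput capped below line rate ✓; latency up ✓
(E) QoS misclassification — does not account for broadcast traffic up
(B) alone accounts for all the evidence.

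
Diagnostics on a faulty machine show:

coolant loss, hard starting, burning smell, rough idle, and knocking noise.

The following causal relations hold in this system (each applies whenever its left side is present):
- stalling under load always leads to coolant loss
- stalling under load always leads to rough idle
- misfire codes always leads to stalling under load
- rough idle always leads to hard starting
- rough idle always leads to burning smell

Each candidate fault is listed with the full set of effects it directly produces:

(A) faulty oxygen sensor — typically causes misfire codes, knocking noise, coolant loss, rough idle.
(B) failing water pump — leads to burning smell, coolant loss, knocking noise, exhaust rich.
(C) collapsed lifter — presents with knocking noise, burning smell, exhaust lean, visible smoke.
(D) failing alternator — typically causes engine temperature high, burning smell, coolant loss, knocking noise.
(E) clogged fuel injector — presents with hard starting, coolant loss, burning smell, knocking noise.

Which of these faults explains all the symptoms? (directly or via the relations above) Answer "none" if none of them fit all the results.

A

Checking each candidate against the observations:
(A) faulty oxygen sensor — coolant loss +; hard starting + (through rough idle → hard starting); burning smell + (through rough idle → burning smell); rough idle +; knocking noise +
(B) failing water pump — coolant loss +; hard starting -; burning smell +; rough idle -; knocking noise +
(C) collapsed lifter — does not account for coolant loss, hard starting, rough idle
(D) failing alternator — does not account for hard starting, rough idle
(E) clogged fuel injector — coolant loss +; hard starting +; burning smell +; rough idle -; knocking noise +
Only (A) is consistent with every observation.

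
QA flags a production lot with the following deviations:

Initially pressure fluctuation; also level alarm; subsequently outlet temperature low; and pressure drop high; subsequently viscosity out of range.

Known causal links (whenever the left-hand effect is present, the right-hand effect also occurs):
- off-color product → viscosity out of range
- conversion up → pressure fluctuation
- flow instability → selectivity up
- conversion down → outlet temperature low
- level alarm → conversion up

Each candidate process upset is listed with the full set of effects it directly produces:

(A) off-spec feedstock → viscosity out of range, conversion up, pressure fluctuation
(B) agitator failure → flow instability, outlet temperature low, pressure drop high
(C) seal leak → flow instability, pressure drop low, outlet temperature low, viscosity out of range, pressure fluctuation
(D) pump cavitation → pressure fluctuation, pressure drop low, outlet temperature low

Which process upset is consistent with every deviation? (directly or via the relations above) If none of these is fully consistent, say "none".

none

Per-candidate check:
(A) off-spec feedstock — does not account for level alarm, outlet temperature low, pressure drop high
(B) agitator failure — pressure fluctuation NO; level alarm NO; outlet temperature low yes; pressure drop high yes; viscosity out of range NO
(C) seal leak — pressure fluctuation yes; level alarm NO; outlet temperature low yes; pressure drop high NO; viscosity out of range yes
(D) pump cavitation — pressure fluctuation yes; level alarm NO; outlet temperature low yes; pressure drop high NO; viscosity out of range NO
Every candidate fails on at least one observation.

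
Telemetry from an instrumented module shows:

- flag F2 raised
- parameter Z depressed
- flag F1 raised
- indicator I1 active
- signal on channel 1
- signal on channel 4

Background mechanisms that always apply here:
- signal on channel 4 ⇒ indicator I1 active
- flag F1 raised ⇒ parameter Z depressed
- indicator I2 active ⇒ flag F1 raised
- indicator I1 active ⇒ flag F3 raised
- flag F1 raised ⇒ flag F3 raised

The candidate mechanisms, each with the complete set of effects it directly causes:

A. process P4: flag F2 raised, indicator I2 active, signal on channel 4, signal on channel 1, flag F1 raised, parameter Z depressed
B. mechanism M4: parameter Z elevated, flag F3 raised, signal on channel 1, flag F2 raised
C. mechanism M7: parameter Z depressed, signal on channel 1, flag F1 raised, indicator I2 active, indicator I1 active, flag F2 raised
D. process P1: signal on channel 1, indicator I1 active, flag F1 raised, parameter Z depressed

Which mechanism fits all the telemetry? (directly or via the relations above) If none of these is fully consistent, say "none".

A

For each candidate, compare predicted effects to what was observed:
(A) process P4 — accounts for every observation (indicator I1 active through signal on channel 4 → indicator I1 active)
(B) mechanism M4 — fails on parameter Z depressed, flag F1 raised, indicator I1 active, signal on channel 4 (predicts parameter Z elevated, not parameter Z depressed)
(C) mechanism M7 — does not account for signal on channel 4
(D) process P1 — flag F2 raised -; parameter Z depressed +; flag F1 raised +; indicator I1 active +; signal on channel 1 +; signal on channel 4 -
(A) is the only candidate with no mismatches.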